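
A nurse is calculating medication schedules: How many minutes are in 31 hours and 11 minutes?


Hours: 31
Minutes: 11
Convert hours to minutes: 31 x 60 = 1860
Add remaining minutes: 1860 + 11 = 1871

1871


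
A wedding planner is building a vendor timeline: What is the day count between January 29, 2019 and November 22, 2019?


Start date: 2019-01-29
End date: 2019-11-22
Jan 2019: +3 days
Feb 2019: +28 days
Mar 2019: +31 days
... (8 more months)
Total: 297 days

297


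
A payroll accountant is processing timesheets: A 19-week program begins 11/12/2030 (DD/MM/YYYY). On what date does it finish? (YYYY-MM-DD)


Start: 2030-12-11
Weeks to add: 19
Convert to days: 19 x 7 = 133 days
Add 133 days to 2030-12-11
Result: 2031-04-23

2031-04-23


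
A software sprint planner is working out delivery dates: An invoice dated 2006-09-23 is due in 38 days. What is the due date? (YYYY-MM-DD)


Start: 2006-09-23
Adding 38 days
Days remaining in September: 7
After September: 31 days still to add
October 2006 has 31 days, need 31
Result: 2006-10-31

2006-10-31


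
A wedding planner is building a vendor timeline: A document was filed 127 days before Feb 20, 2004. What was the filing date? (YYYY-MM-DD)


Start: 2004-02-20
Subtracting 127 days
Days already passed in February: 20
After going back through February: 107 more days to subtract
January 2004: 31 days, 76 remaining
December 2003: 31 days, 45 remaining
November 2003: 30 days, 15 remaining
October 2003 has 31 days, need 15
Result: 2003-10-16

2003-10-16


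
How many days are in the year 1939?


Year: 1939
Check leap year rules:
Divisible by 4? No
1939 is not a leap year
Days: 365

365


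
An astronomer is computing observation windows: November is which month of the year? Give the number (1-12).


Calendar month order:
10. October
11. November <--
12. December
November is month number 11

11


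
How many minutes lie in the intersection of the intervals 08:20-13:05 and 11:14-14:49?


Interval A: [500, 785] minutes from midnight
Interval B: [674, 889] minutes from midnight
Overlap start = max(500, 674) = 674
Overlap end = min(785, 889) = 785
Overlap = 785 - 674 = 111 minutes

111


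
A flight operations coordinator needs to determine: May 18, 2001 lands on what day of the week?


Date: 2001-05-18
January 1, 2001 is a Monday
Day of year: 138
Offset from Jan 1: 137 days
137 mod 7 = 4
Result: Friday

Friday


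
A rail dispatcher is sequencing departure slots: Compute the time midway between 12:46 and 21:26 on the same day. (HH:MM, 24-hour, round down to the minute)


Start time: 12:46 = 766 minutes from midnight
End time: 21:26 = 1286 minutes from midnight
Sum: 766 + 1286 = 2052
Midpoint: 2052 / 2 = 1026 minutes
Convert: 1026 / 60 = 17 hours, 6 minutes
Result: 17:06

17:06


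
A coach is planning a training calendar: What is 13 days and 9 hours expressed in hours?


Days: 13
Extra hours: 9
Hours per day: 24
Days to hours: 13 x 24 = 312
Total: 312 + 9 = 321

321


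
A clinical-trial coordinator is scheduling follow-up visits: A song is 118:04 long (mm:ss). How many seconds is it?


Minutes: 118
Extra seconds: 4
Seconds per minute: 60
Minutes to seconds: 118 x 60 = 7080
Total: 7080 + 4 = 7084

7084


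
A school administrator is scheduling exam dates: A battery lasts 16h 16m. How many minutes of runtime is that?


Hours: 16
Extra minutes: 16
Minutes per hour: 60
Hours to minutes: 16 x 60 = 960
Total: 960 + 16 = 976

976


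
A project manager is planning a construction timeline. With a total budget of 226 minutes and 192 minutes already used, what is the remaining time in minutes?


Total budget: 226 minutes
Time used: 192 minutes
Remaining: 226 - 192 = 34 minutes
Percent used: 85.0%
Percent remaining: 15.0%

34


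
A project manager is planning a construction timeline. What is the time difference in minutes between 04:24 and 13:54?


Start time: 04:24 = 264 minutes from midnight
End time: 13:54 = 834 minutes from midnight
Difference: 834 - 264 = 570 minutes
That is 9 hours and 30 minutes

570


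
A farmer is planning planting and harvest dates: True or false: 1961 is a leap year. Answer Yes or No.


Year: 1961
Divisible by 4? 1961 / 4 = 490.25 -> No
Not divisible by 4, so NOT a leap year

No


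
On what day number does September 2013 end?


Month: September
Year: 2013
September is a 30-day month
Total: 30 days

30


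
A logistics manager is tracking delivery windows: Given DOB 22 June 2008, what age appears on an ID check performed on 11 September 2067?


Birth: 2008-06-22
Reference: 2067-09-11
Year difference: 2067 - 2008 = 59
Has birthday (06-22) occurred by 09-11? Yes
Age in full years: 59

59


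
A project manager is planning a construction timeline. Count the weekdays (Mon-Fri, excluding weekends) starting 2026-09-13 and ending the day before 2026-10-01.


Start: 2026-09-13 (Sunday)
End (exclusive): 2026-10-01 (Thursday)
Total calendar days: 18
Full weeks: 18 // 7 = 2 -> 10 weekdays
Remaining 4 days starting on Sunday:
  Sun(-), Mon(w), Tue(w), Wed(w) -> 3 weekdays
Total business days: 10 + 3 = 13

13


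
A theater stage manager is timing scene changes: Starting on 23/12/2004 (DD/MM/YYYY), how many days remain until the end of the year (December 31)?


Start: December 23, 2004
End: December 31, 2004
Days left in December: 8
Total: 8 days

8


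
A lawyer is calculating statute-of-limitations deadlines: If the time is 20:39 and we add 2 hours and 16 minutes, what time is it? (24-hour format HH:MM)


Start time: 20:39
Adding: 2 hours 16 minutes
Minutes: 39 + 16 = 55
Hours: 20 + 2 + 0 = 22
Result: 22:55

22:55


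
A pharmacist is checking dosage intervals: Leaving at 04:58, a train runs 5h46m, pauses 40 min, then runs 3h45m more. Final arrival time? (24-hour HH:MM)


Depart: 04:58
Leg 1: +346 min -> 10:44
Layover: +40 min -> 11:24
Leg 2: +225 min -> 15:09
Total travel: 611 minutes = 10h 11m
Arrival: 15:09

15:09


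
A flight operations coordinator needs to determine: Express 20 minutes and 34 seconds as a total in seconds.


Minutes: 20
Seconds: 34
Convert minutes to seconds: 20 x 60 = 1200
Add remaining seconds: 1200 + 34 = 1234

1234


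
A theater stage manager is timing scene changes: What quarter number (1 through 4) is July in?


Month: July (month 7)
Q1: January-March (months 1-3)
Q2: April-June (months 4-6)
Q3: July-September (months 7-9)
Q4: October-December (months 10-12)
Month 7 falls in Q3

3


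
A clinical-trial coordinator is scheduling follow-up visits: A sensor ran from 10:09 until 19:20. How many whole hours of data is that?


Start: 10:09
End: 19:20
Hour difference: 19 - 10 = 9 hours
Minute difference: 20 - 9 = 11 minutes
Total minutes: 551
Complete hours: 551 / 60 = 9 (remainder 11)

9


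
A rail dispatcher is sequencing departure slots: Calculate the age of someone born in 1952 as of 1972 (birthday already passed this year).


Birth year: 1952
Current year: 1972
Age = current year - birth year
Age = 1972 - 1952 = 20

20


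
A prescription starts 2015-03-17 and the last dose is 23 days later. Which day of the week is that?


Start: 2015-03-17 (Tuesday)
Step 1 - find target date: add 23 days
  2015-03-17 + 23 days = 2015-04-09
Step 2 - day of week:
  23 mod 7 = 2
  Tuesday + 2 days -> Thursday
Result: Thursday (2015-04-09)

Thursday


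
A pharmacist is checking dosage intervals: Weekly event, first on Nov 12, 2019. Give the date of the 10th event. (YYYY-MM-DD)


First occurrence: 2019-11-12 (occurrence 1)
Each occurrence is 7 days after the previous.
Occurrence 10 is 9 weeks after the first.
9 weeks = 63 days
2019-11-12 + 63 days = 2020-01-14

2020-01-14


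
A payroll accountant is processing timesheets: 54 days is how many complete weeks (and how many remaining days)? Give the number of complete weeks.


Total days: 54
Days per week: 7
Division: 54 / 7 = 7 remainder 5
Complete weeks: 7
Remaining days: 5

7


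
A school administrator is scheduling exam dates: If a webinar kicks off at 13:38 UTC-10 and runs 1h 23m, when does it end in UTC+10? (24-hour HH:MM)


Start: 13:38 in UTC-10
Step 1 - add duration:
  minutes: 38 + 23 = 61 (carry 1h)
  hours: 13 + 1 + 1 = 15
  end in UTC-10: 15:01
Step 2 - convert UTC-10 -> UTC+10:
  offset difference: 10 - (-10) = 20 hours
  15 + (20) = 35 -> mod 24 = 11
Result: 11:01 in UTC+10

11:01


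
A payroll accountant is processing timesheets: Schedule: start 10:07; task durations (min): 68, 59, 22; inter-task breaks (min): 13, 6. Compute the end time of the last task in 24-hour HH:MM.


Start: 10:07 = 607 min from midnight
  after task 1 (68 min): 11:15
  after break (13 min): 11:28
  after task 2 (59 min): 12:27
  after break (6 min): 12:33
  after task 3 (22 min): 12:55
Total elapsed: 168 minutes
End time: 12:55

12:55


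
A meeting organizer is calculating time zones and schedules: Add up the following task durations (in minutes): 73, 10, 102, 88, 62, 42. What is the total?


Durations: 73, 10, 102, 88, 62, 42
Running sum: 73
+ 10 = 83
+ 102 = 185
+ 88 = 273
+ 62 = 335
+ 42 = 377
Total duration: 377 minutes
That is 6 hours and 17 minutes

377


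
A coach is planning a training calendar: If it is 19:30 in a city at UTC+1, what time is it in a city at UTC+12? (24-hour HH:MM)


Local time: 19:30 at UTC+1 (offset 1h)
Target zone: UTC+12 (offset 12h)
Difference: 12 - (1) = 11 hours
Calculation: 19 + (11) = 30
Wraparound: (30) mod 24 = 6
Result: 06:30

06:30


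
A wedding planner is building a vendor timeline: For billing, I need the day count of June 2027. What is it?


Month: June
Year: 2027
June is a 30-day month
Total: 30 days

30


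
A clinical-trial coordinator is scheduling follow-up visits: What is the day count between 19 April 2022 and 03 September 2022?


Start date: 2022-04-19
End date: 2022-09-03
Apr 2022: +12 days
May 2022: +31 days
Jun 2022: +30 days
... (3 more months)
Total: 137 days

137


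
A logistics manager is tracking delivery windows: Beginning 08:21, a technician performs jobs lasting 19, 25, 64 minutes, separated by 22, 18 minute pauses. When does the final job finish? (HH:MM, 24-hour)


Start: 08:21 = 501 min from midnight
  after task 1 (19 min): 08:40
  after break (22 min): 09:02
  after task 2 (25 min): 09:27
  after break (18 min): 09:45
  after task 3 (64 min): 10:49
Total elapsed: 148 minutes
End time: 10:49

10:49


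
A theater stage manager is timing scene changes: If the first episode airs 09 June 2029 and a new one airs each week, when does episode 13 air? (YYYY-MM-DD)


First occurrence: 2029-06-09 (occurrence 1)
Each occurrence is 7 days after the previous.
Occurrence 13 is 12 weeks after the first.
12 weeks = 84 days
2029-06-09 + 84 days = 2029-09-01

2029-09-01


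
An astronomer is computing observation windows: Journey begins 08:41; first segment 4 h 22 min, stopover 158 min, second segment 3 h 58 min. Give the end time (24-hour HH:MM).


Depart: 08:41
Leg 1: +262 min -> 13:03
Layover: +158 min -> 15:41
Leg 2: +238 min -> 19:39
Total travel: 658 minutes = 10h 58m
Arrival: 19:39

19:39


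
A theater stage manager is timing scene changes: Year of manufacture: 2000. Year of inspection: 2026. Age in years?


Birth year: 2000
Current year: 2026
Age = current year - birth year
Age = 2026 - 2000 = 26

26


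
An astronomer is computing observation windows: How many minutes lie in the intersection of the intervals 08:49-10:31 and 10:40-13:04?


Interval A: [529, 631] minutes from midnight
Interval B: [640, 784] minutes from midnight
Overlap start = max(529, 640) = 640
Overlap end = min(631, 784) = 631
End <= start, so the intervals do not overlap: 0 minutes

0


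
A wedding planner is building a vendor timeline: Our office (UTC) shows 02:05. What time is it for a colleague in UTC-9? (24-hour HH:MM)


Local time: 02:05 at UTC (offset 0h)
Target zone: UTC-9 (offset -9h)
Difference: -9 - (0) = -9 hours
Calculation: 2 + (-9) = -7
Wraparound: (-7) mod 24 = 17
Result: 17:05

17:05


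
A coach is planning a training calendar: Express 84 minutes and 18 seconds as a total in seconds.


Minutes: 84
Seconds: 18
Convert minutes to seconds: 84 x 60 = 5040
Add remaining seconds: 5040 + 18 = 5058

5058


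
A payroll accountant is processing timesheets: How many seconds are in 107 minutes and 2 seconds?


Minutes: 107
Extra seconds: 2
Seconds per minute: 60
Minutes to seconds: 107 x 60 = 6420
Total: 6420 + 2 = 6422

6422


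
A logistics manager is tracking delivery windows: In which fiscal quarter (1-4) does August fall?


Month: August (month 8)
Q1: January-March (months 1-3)
Q2: April-June (months 4-6)
Q3: July-September (months 7-9)
Q4: October-December (months 10-12)
Month 8 falls in Q3

3


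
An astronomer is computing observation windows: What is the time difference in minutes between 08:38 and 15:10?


Start time: 08:38 = 518 minutes from midnight
End time: 15:10 = 910 minutes from midnight
Difference: 910 - 518 = 392 minutes
That is 6 hours and 32 minutes

392


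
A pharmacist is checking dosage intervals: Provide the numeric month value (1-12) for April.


Calendar month order:
3. March
4. April <--
5. May
April is month number 4

4


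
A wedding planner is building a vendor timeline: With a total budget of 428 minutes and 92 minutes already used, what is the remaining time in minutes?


Total budget: 428 minutes
Time used: 92 minutes
Remaining: 428 - 92 = 336 minutes
Percent used: 21.5%
Percent remaining: 78.5%

336


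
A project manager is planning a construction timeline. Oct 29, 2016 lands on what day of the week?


Date: 2016-10-29
January 1, 2016 is a Friday
Day of year: 303
Offset from Jan 1: 302 days
302 mod 7 = 1
Result: Saturday

Saturday


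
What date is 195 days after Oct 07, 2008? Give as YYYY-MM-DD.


Start: 2008-10-07
Adding 195 days
Days remaining in October: 24
After October: 171 days still to add
November 2008: 30 days, 141 remaining
December 2008: 31 days, 110 remaining
January 2009: 31 days, 79 remaining
February 2009: 28 days, 51 remaining
Result: 2009-04-20

2009-04-20


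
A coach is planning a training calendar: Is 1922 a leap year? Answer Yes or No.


Year: 1922
Divisible by 4? 1922 / 4 = 480.5 -> No
Not divisible by 4, so NOT a leap year

No


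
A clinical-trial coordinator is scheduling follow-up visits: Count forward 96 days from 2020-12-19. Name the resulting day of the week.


Start: 2020-12-19 (Saturday)
Step 1 - find target date: add 96 days
  2020-12-19 + 96 days = 2021-03-25
Step 2 - day of week:
  96 mod 7 = 5
  Saturday + 5 days -> Thursday
Result: Thursday (2021-03-25)

Thursday


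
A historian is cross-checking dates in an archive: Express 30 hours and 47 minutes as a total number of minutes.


Hours: 30
Extra minutes: 47
Minutes per hour: 60
Hours to minutes: 30 x 60 = 1800
Total: 1800 + 47 = 1847

1847


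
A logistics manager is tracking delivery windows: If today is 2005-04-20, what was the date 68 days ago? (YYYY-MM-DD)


Start: 2005-04-20
Subtracting 68 days
Days already passed in April: 20
After going back through April: 48 more days to subtract
March 2005: 31 days, 17 remaining
February 2005 has 28 days, need 17
Result: 2005-02-11

2005-02-11


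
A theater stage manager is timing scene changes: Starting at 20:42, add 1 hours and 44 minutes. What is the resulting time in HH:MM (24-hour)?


Start time: 20:42
Adding: 1 hours 44 minutes
Minutes: 42 + 44 = 86
Minute overflow: 86 >= 60, so carry 1 hour, minutes = 26
Hours: 20 + 1 + 1 = 22
Result: 22:26

22:26


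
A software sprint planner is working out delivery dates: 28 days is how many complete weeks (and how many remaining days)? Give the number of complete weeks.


Total days: 28
Days per week: 7
Division: 28 / 7 = 4 remainder 0
Complete weeks: 4
Remaining days: 0

4


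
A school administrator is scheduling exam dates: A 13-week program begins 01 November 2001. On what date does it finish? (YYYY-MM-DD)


Start: 2001-11-01
Weeks to add: 13
Convert to days: 13 x 7 = 91 days
Add 91 days to 2001-11-01
Result: 2002-01-31

2002-01-31


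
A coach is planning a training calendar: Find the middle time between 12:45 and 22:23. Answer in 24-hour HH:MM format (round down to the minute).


Start time: 12:45 = 765 minutes from midnight
End time: 22:23 = 1343 minutes from midnight
Sum: 765 + 1343 = 2108
Midpoint: 2108 / 2 = 1054 minutes
Convert: 1054 / 60 = 17 hours, 34 minutes
Result: 17:34

17:34


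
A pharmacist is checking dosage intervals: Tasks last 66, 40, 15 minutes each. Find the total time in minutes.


Durations: 66, 40, 15
Running sum: 66
+ 40 = 106
+ 15 = 121
Total duration: 121 minutes
That is 2 hours and 1 minutes

121


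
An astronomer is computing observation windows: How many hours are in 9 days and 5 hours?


Days: 9
Extra hours: 5
Hours per day: 24
Days to hours: 9 x 24 = 216
Total: 216 + 5 = 221

221


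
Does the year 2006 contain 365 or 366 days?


Year: 2006
Check leap year rules:
Divisible by 4? No
2006 is not a leap year
Days: 365

365


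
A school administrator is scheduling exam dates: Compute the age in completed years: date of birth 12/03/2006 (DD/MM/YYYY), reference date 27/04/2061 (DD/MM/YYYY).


Birth: 2006-03-12
Reference: 2061-04-27
Year difference: 2061 - 2006 = 55
Has birthday (03-12) occurred by 04-27? Yes
Age in full years: 55

55


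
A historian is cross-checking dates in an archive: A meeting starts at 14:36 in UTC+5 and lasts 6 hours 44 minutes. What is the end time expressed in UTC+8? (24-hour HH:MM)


Start: 14:36 in UTC+5
Step 1 - add duration:
  minutes: 36 + 44 = 80 (carry 1h)
  hours: 14 + 6 + 1 = 21
  end in UTC+5: 21:20
Step 2 - convert UTC+5 -> UTC+8:
  offset difference: 8 - (5) = 3 hours
  21 + (3) = 24 -> mod 24 = 0
Result: 00:20 in UTC+8

00:20


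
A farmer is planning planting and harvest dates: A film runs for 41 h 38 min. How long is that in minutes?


Hours: 41
Minutes: 38
Convert hours to minutes: 41 x 60 = 2460
Add remaining minutes: 2460 + 38 = 2498

2498


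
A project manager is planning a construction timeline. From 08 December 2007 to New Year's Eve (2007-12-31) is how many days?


Start: December 08, 2007
End: December 31, 2007
Days left in December: 23
Total: 23 days

23


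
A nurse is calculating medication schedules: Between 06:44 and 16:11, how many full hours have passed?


Start: 06:44
End: 16:11
Hour difference: 16 - 6 = 10 hours
Minute difference: 11 - 44 = -33 minutes
Total minutes: 567
Complete hours: 567 / 60 = 9 (remainder 27)

9


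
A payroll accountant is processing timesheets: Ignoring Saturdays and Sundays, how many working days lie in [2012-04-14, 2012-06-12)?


Start: 2012-04-14 (Saturday)
End (exclusive): 2012-06-12 (Tuesday)
Total calendar days: 59
Full weeks: 59 // 7 = 8 -> 40 weekdays
Remaining 3 days starting on Saturday:
  Sat(-), Sun(-), Mon(w) -> 1 weekdays
Total business days: 40 + 1 = 41

41


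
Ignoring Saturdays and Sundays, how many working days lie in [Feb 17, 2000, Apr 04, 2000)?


Start: 2000-02-17 (Thursday)
End (exclusive): 2000-04-04 (Tuesday)
Total calendar days: 47
Full weeks: 47 // 7 = 6 -> 30 weekdays
Remaining 5 days starting on Thursday:
  Thu(w), Fri(w), Sat(-), Sun(-), Mon(w) -> 3 weekdays
Total business days: 30 + 3 = 33

33


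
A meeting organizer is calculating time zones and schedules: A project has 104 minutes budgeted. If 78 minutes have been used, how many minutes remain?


Total budget: 104 minutes
Time used: 78 minutes
Remaining: 104 - 78 = 26 minutes
Percent used: 75.0%
Percent remaining: 25.0%

26


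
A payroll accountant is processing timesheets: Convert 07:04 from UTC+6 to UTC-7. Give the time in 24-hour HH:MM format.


Local time: 07:04 at UTC+6 (offset 6h)
Target zone: UTC-7 (offset -7h)
Difference: -7 - (6) = -13 hours
Calculation: 7 + (-13) = -6
Wraparound: (-6) mod 24 = 18
Result: 18:04

18:04


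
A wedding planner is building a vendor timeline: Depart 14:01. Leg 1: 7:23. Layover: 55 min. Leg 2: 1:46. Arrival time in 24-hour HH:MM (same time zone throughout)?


Depart: 14:01
Leg 1: +443 min -> 21:24
Layover: +55 min -> 22:19
Leg 2: +106 min -> 00:05
Total travel: 604 minutes = 10h 4m
Arrival: 00:05

00:05


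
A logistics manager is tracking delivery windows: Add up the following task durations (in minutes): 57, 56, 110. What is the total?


Durations: 57, 56, 110
Running sum: 57
+ 56 = 113
+ 110 = 223
Total duration: 223 minutes
That is 3 hours and 43 minutes

223


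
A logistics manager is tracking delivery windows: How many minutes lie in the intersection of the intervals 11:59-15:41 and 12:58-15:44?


Interval A: [719, 941] minutes from midnight
Interval B: [778, 944] minutes from midnight
Overlap start = max(719, 778) = 778
Overlap end = min(941, 944) = 941
Overlap = 941 - 778 = 163 minutes

163


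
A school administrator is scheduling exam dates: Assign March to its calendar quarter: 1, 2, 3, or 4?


Month: March (month 3)
Q1: January-March (months 1-3)
Q2: April-June (months 4-6)
Q3: July-September (months 7-9)
Q4: October-December (months 10-12)
Month 3 falls in Q1

1


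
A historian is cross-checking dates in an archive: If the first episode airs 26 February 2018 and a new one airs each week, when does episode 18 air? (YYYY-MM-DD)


First occurrence: 2018-02-26 (occurrence 1)
Each occurrence is 7 days after the previous.
Occurrence 18 is 17 weeks after the first.
17 weeks = 119 days
2018-02-26 + 119 days = 2018-06-25

2018-06-25


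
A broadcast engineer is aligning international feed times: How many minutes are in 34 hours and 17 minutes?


Hours: 34
Extra minutes: 17
Minutes per hour: 60
Hours to minutes: 34 x 60 = 2040
Total: 2040 + 17 = 2057

2057


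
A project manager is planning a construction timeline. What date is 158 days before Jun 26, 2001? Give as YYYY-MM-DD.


Start: 2001-06-26
Subtracting 158 days
Days already passed in June: 26
After going back through June: 132 more days to subtract
May 2001: 31 days, 101 remaining
April 2001: 30 days, 71 remaining
March 2001: 31 days, 40 remaining
February 2001: 28 days, 12 remaining
Result: 2001-01-19

2001-01-19


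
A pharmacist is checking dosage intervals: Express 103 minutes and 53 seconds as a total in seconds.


Minutes: 103
Seconds: 53
Convert minutes to seconds: 103 x 60 = 6180
Add remaining seconds: 6180 + 53 = 6233

6233


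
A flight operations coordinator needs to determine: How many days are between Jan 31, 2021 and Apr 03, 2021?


Start date: 2021-01-31
End date: 2021-04-03
Jan 2021: +1 days
Feb 2021: +28 days
Mar 2021: +31 days
Apr 2021: +2 days
Total: 62 days

62


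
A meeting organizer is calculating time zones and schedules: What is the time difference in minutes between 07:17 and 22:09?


Start time: 07:17 = 437 minutes from midnight
End time: 22:09 = 1329 minutes from midnight
Difference: 1329 - 437 = 892 minutes
That is 14 hours and 52 minutes

892


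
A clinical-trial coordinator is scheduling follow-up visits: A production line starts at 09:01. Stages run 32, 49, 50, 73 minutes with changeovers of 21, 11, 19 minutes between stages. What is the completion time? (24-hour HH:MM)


Start: 09:01 = 541 min from midnight
  after task 1 (32 min): 09:33
  after break (21 min): 09:54
  after task 2 (49 min): 10:43
  after break (11 min): 10:54
  after task 3 (50 min): 11:44
  after break (19 min): 12:03
  after task 4 (73 min): 13:16
Total elapsed: 255 minutes
End time: 13:16

13:16


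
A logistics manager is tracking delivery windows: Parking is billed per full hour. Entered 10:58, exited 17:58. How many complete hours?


Start: 10:58
End: 17:58
Hour difference: 17 - 10 = 7 hours
Minute difference: 58 - 58 = 0 minutes
Total minutes: 420
Complete hours: 420 / 60 = 7 (remainder 0)

7


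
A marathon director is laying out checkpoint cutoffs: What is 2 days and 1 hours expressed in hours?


Days: 2
Extra hours: 1
Hours per day: 24
Days to hours: 2 x 24 = 48
Total: 48 + 1 = 49

49


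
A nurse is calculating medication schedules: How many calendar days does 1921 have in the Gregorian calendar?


Year: 1921
Check leap year rules:
Divisible by 4? No
1921 is not a leap year
Days: 365

365


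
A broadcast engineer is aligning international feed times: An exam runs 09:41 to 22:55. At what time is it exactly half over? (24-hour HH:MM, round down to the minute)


Start time: 09:41 = 581 minutes from midnight
End time: 22:55 = 1375 minutes from midnight
Sum: 581 + 1375 = 1956
Midpoint: 1956 / 2 = 978 minutes
Convert: 978 / 60 = 16 hours, 18 minutes
Result: 16:18

16:18


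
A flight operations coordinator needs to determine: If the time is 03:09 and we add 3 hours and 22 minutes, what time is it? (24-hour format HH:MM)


Start time: 03:09
Adding: 3 hours 22 minutes
Minutes: 9 + 22 = 31
Hours: 3 + 3 + 0 = 6
Result: 06:31

06:31


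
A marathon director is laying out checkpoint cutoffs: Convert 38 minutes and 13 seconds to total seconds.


Minutes: 38
Extra seconds: 13
Seconds per minute: 60
Minutes to seconds: 38 x 60 = 2280
Total: 2280 + 13 = 2293

2293


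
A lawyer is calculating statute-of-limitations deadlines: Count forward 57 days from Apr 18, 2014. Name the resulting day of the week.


Start: 2014-04-18 (Friday)
Step 1 - find target date: add 57 days
  2014-04-18 + 57 days = 2014-06-14
Step 2 - day of week:
  57 mod 7 = 1
  Friday + 1 days -> Saturday
Result: Saturday (2014-06-14)

Saturday


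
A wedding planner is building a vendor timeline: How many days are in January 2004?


Month: January
Year: 2004
January is a 31-day month
Total: 31 days

31


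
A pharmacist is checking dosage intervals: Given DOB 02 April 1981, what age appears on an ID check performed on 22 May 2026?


Birth: 1981-04-02
Reference: 2026-05-22
Year difference: 2026 - 1981 = 45
Has birthday (04-02) occurred by 05-22? Yes
Age in full years: 45

45


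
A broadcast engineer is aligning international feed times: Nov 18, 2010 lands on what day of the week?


Date: 2010-11-18
January 1, 2010 is a Friday
Day of year: 322
Offset from Jan 1: 321 days
321 mod 7 = 6
Result: Thursday

Thursday


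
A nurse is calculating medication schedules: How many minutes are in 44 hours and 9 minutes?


Hours: 44
Minutes: 9
Convert hours to minutes: 44 x 60 = 2640
Add remaining minutes: 2640 + 9 = 2649

2649


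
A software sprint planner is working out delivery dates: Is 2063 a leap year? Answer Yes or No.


Year: 2063
Divisible by 4? 2063 / 4 = 515.75 -> No
Not divisible by 4, so NOT a leap year

No


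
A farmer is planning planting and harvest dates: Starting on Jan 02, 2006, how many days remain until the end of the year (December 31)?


Start: January 02, 2006
End: December 31, 2006
Days left in January: 29
February: 28
March: 31
April: 30
May: 31
... plus remaining months
Sum of remaining months: 334
Total: 29 + 334 = 363

363


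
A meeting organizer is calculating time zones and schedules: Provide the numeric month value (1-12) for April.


Calendar month order:
3. March
4. April <--
5. May
April is month number 4

4


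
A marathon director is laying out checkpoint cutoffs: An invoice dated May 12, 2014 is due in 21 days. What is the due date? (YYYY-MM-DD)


Start: 2014-05-12
Adding 21 days
Days remaining in May: 19
After May: 2 days still to add
June 2014 has 30 days, need 2
Result: 2014-06-02

2014-06-02


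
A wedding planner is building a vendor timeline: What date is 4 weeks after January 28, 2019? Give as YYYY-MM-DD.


Start: 2019-01-28
Weeks to add: 4
Convert to days: 4 x 7 = 28 days
Add 28 days to 2019-01-28
Result: 2019-02-25

2019-02-25


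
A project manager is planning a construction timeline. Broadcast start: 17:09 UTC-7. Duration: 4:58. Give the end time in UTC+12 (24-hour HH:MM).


Start: 17:09 in UTC-7
Step 1 - add duration:
  minutes: 9 + 58 = 67 (carry 1h)
  hours: 17 + 4 + 1 = 22
  end in UTC-7: 22:07
Step 2 - convert UTC-7 -> UTC+12:
  offset difference: 12 - (-7) = 19 hours
  22 + (19) = 41 -> mod 24 = 17
Result: 17:07 in UTC+12

17:07


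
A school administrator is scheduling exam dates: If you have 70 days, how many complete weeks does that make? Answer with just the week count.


Total days: 70
Days per week: 7
Division: 70 / 7 = 10 remainder 0
Complete weeks: 10
Remaining days: 0

10


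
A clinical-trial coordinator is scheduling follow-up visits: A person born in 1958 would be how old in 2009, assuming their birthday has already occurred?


Birth year: 1958
Current year: 2009
Age = current year - birth year
Age = 2009 - 1958 = 51

51


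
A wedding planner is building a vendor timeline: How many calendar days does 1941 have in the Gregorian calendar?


Year: 1941
Check leap year rules:
Divisible by 4? No
1941 is not a leap year
Days: 365

365


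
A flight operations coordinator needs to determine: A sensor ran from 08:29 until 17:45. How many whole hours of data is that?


Start: 08:29
End: 17:45
Hour difference: 17 - 8 = 9 hours
Minute difference: 45 - 29 = 16 minutes
Total minutes: 556
Complete hours: 556 / 60 = 9 (remainder 16)

9


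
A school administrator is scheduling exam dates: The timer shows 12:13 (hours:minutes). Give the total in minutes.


Hours: 12
Minutes: 13
Convert hours to minutes: 12 x 60 = 720
Add remaining minutes: 720 + 13 = 733

733


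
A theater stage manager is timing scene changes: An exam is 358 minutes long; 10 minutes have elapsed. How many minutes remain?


Total budget: 358 minutes
Time used: 10 minutes
Remaining: 358 - 10 = 348 minutes
Percent used: 2.8%
Percent remaining: 97.2%

348


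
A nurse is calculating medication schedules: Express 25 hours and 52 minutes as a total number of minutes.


Hours: 25
Extra minutes: 52
Minutes per hour: 60
Hours to minutes: 25 x 60 = 1500
Total: 1500 + 52 = 1552

1552


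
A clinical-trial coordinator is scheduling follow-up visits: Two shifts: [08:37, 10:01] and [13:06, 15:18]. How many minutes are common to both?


Interval A: [517, 601] minutes from midnight
Interval B: [786, 918] minutes from midnight
Overlap start = max(517, 786) = 786
Overlap end = min(601, 918) = 601
End <= start, so the intervals do not overlap: 0 minutes

0


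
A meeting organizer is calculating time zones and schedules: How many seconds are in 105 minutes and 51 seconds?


Minutes: 105
Seconds: 51
Convert minutes to seconds: 105 x 60 = 6300
Add remaining seconds: 6300 + 51 = 6351

6351


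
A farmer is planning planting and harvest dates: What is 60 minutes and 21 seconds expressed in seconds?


Minutes: 60
Extra seconds: 21
Seconds per minute: 60
Minutes to seconds: 60 x 60 = 3600
Total: 3600 + 21 = 3621

3621


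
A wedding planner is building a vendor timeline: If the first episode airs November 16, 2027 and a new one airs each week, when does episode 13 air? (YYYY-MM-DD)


First occurrence: 2027-11-16 (occurrence 1)
Each occurrence is 7 days after the previous.
Occurrence 13 is 12 weeks after the first.
12 weeks = 84 days
2027-11-16 + 84 days = 2028-02-08

2028-02-08


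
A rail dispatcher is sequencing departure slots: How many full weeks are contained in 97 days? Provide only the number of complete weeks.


Total days: 97
Days per week: 7
Division: 97 / 7 = 13 remainder 6
Complete weeks: 13
Remaining days: 6

13


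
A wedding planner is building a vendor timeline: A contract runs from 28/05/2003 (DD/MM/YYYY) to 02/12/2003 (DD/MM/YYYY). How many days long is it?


Start date: 2003-05-28
End date: 2003-12-02
May 2003: +4 days
Jun 2003: +30 days
Jul 2003: +31 days
... (5 more months)
Total: 188 days

188


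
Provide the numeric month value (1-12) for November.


Calendar month order:
10. October
11. November <--
12. December
November is month number 11

11


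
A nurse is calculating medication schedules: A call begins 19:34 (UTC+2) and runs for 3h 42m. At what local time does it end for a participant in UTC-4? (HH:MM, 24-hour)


Start: 19:34 in UTC+2
Step 1 - add duration:
  minutes: 34 + 42 = 76 (carry 1h)
  hours: 19 + 3 + 1 = 23
  end in UTC+2: 23:16
Step 2 - convert UTC+2 -> UTC-4:
  offset difference: -4 - (2) = -6 hours
  23 + (-6) = 17 -> mod 24 = 17
Result: 17:16 in UTC-4

17:16


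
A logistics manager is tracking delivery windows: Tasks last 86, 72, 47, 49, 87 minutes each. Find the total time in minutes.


Durations: 86, 72, 47, 49, 87
Running sum: 86
+ 72 = 158
+ 47 = 205
+ 49 = 254
+ 87 = 341
Total duration: 341 minutes
That is 5 hours and 41 minutes

341


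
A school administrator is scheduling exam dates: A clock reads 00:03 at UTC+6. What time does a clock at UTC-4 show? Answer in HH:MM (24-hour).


Local time: 00:03 at UTC+6 (offset 6h)
Target zone: UTC-4 (offset -4h)
Difference: -4 - (6) = -10 hours
Calculation: 0 + (-10) = -10
Wraparound: (-10) mod 24 = 14
Result: 14:03

14:03


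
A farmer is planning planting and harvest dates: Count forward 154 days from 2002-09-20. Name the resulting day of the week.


Start: 2002-09-20 (Friday)
Step 1 - find target date: add 154 days
  2002-09-20 + 154 days = 2003-02-21
Step 2 - day of week:
  154 mod 7 = 0
  Friday + 0 days -> Friday
Result: Friday (2003-02-21)

Friday


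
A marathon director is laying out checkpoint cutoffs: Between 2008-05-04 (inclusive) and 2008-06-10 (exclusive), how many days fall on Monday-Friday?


Start: 2008-05-04 (Sunday)
End (exclusive): 2008-06-10 (Tuesday)
Total calendar days: 37
Full weeks: 37 // 7 = 5 -> 25 weekdays
Remaining 2 days starting on Sunday:
  Sun(-), Mon(w) -> 1 weekdays
Total business days: 25 + 1 = 26

26


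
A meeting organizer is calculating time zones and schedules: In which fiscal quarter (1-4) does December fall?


Month: December (month 12)
Q1: January-March (months 1-3)
Q2: April-June (months 4-6)
Q3: July-September (months 7-9)
Q4: October-December (months 10-12)
Month 12 falls in Q4

4


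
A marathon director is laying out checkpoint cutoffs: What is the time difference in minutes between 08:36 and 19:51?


Start time: 08:36 = 516 minutes from midnight
End time: 19:51 = 1191 minutes from midnight
Difference: 1191 - 516 = 675 minutes
That is 11 hours and 15 minutes

675


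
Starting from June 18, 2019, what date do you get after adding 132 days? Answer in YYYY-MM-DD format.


Start: 2019-06-18
Adding 132 days
Days remaining in June: 12
After June: 120 days still to add
July 2019: 31 days, 89 remaining
August 2019: 31 days, 58 remaining
September 2019: 30 days, 28 remaining
October 2019 has 31 days, need 28
Result: 2019-10-28

2019-10-28


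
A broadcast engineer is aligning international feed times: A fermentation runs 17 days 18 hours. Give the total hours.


Days: 17
Extra hours: 18
Hours per day: 24
Days to hours: 17 x 24 = 408
Total: 408 + 18 = 426

426


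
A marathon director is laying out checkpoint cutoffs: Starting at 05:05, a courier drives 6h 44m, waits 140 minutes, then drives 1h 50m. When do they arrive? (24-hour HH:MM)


Depart: 05:05
Leg 1: +404 min -> 11:49
Layover: +140 min -> 14:09
Leg 2: +110 min -> 15:59
Total travel: 654 minutes = 10h 54m
Arrival: 15:59

15:59


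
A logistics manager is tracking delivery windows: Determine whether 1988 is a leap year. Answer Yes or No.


Year: 1988
Divisible by 4? 1988 / 4 = 497.0 -> Yes
Divisible by 100? 1988 / 100 = 19.88 -> No
Divisible by 4 but not 100, so it IS a leap year

Yes


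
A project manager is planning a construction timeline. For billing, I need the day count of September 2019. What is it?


Month: September
Year: 2019
September is a 30-day month
Total: 30 days

30


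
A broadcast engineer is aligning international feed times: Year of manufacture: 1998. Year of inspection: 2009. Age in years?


Birth year: 1998
Current year: 2009
Age = current year - birth year
Age = 2009 - 1998 = 11

11


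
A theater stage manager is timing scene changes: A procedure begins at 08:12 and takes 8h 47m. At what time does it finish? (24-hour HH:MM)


Start time: 08:12
Adding: 8 hours 47 minutes
Minutes: 12 + 47 = 59
Hours: 8 + 8 + 0 = 16
Result: 16:59

16:59


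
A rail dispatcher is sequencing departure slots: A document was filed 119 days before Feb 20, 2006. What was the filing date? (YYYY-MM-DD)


Start: 2006-02-20
Subtracting 119 days
Days already passed in February: 20
After going back through February: 99 more days to subtract
January 2006: 31 days, 68 remaining
December 2005: 31 days, 37 remaining
November 2005: 30 days, 7 remaining
October 2005 has 31 days, need 7
Result: 2005-10-24

2005-10-24


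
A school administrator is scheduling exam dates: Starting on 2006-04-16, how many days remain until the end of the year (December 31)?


Start: April 16, 2006
End: December 31, 2006
Days left in April: 14
May: 31
June: 30
July: 31
August: 31
... plus remaining months
Sum of remaining months: 245
Total: 14 + 245 = 259

259


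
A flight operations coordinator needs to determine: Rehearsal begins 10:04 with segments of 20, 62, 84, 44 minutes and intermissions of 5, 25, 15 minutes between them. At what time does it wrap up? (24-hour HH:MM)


Start: 10:04 = 604 min from midnight
  after task 1 (20 min): 10:24
  after break (5 min): 10:29
  after task 2 (62 min): 11:31
  after break (25 min): 11:56
  after task 3 (84 min): 13:20
  after break (15 min): 13:35
  after task 4 (44 min): 14:19
Total elapsed: 255 minutes
End time: 14:19

14:19


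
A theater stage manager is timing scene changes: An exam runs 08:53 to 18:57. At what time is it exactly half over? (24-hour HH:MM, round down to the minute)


Start time: 08:53 = 533 minutes from midnight
End time: 18:57 = 1137 minutes from midnight
Sum: 533 + 1137 = 1670
Midpoint: 1670 / 2 = 835 minutes
Convert: 835 / 60 = 13 hours, 55 minutes
Result: 13:55

13:55


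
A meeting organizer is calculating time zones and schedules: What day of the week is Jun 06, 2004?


Date: 2004-06-06
January 1, 2004 is a Thursday
Day of year: 158
Offset from Jan 1: 157 days
157 mod 7 = 3
Result: Sunday

Sunday


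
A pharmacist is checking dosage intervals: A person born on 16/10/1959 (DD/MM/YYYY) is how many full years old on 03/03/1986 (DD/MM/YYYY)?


Birth: 1959-10-16
Reference: 1986-03-03
Year difference: 1986 - 1959 = 27
Has birthday (10-16) occurred by 03-03? No
Birthday not yet reached this year -> subtract 1
Age in full years: 26

26


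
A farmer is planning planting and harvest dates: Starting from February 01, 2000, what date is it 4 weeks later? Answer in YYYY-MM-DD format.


Start: 2000-02-01
Weeks to add: 4
Convert to days: 4 x 7 = 28 days
Add 28 days to 2000-02-01
Result: 2000-02-29

2000-02-29


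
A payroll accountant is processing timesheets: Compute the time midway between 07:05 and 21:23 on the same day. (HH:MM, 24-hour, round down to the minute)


Start time: 07:05 = 425 minutes from midnight
End time: 21:23 = 1283 minutes from midnight
Sum: 425 + 1283 = 1708
Midpoint: 1708 / 2 = 854 minutes
Convert: 854 / 60 = 14 hours, 14 minutes
Result: 14:14

14:14


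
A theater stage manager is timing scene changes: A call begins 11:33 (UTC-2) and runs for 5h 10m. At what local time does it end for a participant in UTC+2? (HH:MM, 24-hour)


Start: 11:33 in UTC-2
Step 1 - add duration:
  minutes: 33 + 10 = 43
  hours: 11 + 5 + 0 = 16
  end in UTC-2: 16:43
Step 2 - convert UTC-2 -> UTC+2:
  offset difference: 2 - (-2) = 4 hours
  16 + (4) = 20 -> mod 24 = 20
Result: 20:43 in UTC+2

20:43


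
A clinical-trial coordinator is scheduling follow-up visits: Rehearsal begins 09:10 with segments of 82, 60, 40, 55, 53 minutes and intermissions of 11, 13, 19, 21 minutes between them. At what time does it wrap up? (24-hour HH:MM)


Start: 09:10 = 550 min from midnight
  after task 1 (82 min): 10:32
  after break (11 min): 10:43
  after task 2 (60 min): 11:43
  after break (13 min): 11:56
  after task 3 (40 min): 12:36
  after break (19 min): 12:55
  after task 4 (55 min): 13:50
  after break (21 min): 14:11
  after task 5 (53 min): 15:04
Total elapsed: 354 minutes
End time: 15:04

15:04
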